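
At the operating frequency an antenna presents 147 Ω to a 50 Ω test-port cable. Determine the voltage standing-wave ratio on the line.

For a purely resistive load, VSWR = R_L/Z_0 or Z_0/R_L (whichever > 1) = 147/50

VSWR ≈ 2.94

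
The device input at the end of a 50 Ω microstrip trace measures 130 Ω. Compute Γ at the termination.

Γ = 0.444

Γ = (Z_L − Z_0)/(Z_L + Z_0) = (130 − 50)/(130 + 50) = 80/180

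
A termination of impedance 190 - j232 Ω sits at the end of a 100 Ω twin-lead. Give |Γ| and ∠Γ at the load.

Γ = (Z_L − Z_0)/(Z_L + Z_0) = (90 − j232)/(290 − j232)
|Γ| = 249/371 = 0.67

Γ ≈ 0.67 ∠ -30.1°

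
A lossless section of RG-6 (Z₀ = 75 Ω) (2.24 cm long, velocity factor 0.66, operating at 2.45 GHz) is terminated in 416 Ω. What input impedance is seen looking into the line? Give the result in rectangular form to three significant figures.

λ = v/f = 0.66·c / 2.45 GHz = 0.0808 m
βl = 2π·l/λ = 2π × 0.277 = 99.8°
tan(βl) = tan(99.8°) = -5.8
Z_in = Z_0·(Z_L + jZ_0·tanβl)/(Z_0 + jZ_L·tanβl)
     = 75·(416 − j435)/(75 − j2410)

Z_in ≈ 13.9 + j12.5 Ω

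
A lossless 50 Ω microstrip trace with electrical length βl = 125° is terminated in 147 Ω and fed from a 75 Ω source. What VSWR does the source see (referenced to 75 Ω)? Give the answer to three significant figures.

VSWR ≈ 3.65

tan(βl) = -1.43
Z_in = Z_0·(Z_L + jZ_0·tanβl)/(Z_0 + jZ_L·tanβl) = 24 + j29.3 Ω
Γ_s = (Z_in − Z_s)/(Z_in + Z_s) = (-51 + j29.3)/(99 + j29.3), |Γ_s| = 0.57
VSWR = (1 + |Γ_s|)/(1 − |Γ_s|)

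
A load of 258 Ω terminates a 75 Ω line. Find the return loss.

RL ≈ 5.2 dB

Γ = (258 − 75)/(258 + 75) = 0.55
RL = −20·log₁₀|Γ| = −20·log₁₀(0.55)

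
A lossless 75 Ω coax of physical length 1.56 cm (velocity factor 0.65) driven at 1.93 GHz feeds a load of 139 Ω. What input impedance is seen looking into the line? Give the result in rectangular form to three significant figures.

λ = v/f = 0.65·c / 1.93 GHz = 0.101 m
βl = 2π·l/λ = 2π × 0.154 = 55.6°
tan(βl) = tan(55.6°) = 1.46
Z_in = Z_0·(Z_L + jZ_0·tanβl)/(Z_0 + jZ_L·tanβl)
     = 75·(139 + j109)/(75 + j203)

Z_in ≈ 52.3 − j32 Ω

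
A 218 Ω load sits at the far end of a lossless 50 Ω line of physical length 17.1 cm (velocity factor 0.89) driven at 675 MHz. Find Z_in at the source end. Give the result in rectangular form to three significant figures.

Z_in ≈ 53.6 + j83.2 Ω

λ = v/f = 0.89·c / 675 MHz = 0.396 m
βl = 2π·l/λ = 2π × 0.432 = 156°
tan(βl) = tan(156°) = -0.453
Z_in = Z_0·(Z_L + jZ_0·tanβl)/(Z_0 + jZ_L·tanβl)
     = 50·(218 − j22.7)/(50 − j98.8)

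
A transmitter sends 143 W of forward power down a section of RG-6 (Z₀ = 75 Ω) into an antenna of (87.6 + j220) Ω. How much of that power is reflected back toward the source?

P_reflected ≈ 92.8 W

|Γ| = |(12.6 + j220)/(162.6 + j220)| = 0.806
|Γ|² = 0.649
P_refl = |Γ|²·P_inc = 92.8 W, P_del = (1 − |Γ|²)·P_inc = 50.2 W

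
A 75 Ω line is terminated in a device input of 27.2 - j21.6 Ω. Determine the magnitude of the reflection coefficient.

Γ = (Z_L − Z_0)/(Z_L + Z_0) = (-47.8 − j21.6)/(102.2 − j21.6)
|Γ| = 52.5/104

|Γ| ≈ 0.502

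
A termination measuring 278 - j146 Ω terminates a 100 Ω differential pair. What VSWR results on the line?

VSWR ≈ 3.63

Γ = (Z_L − Z_0)/(Z_L + Z_0) = (178 − j146)/(378 − j146)
|Γ| = 230/405 = 0.568
VSWR = (1 + |Γ|)/(1 − |Γ|) = 1.57/0.432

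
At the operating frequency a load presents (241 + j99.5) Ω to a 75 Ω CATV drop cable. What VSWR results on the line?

Γ = (Z_L − Z_0)/(Z_L + Z_0) = (166 + j99.5)/(316 + j99.5)
|Γ| = 194/331 = 0.584
VSWR = (1 + |Γ|)/(1 − |Γ|) = 1.58/0.416

VSWR ≈ 3.81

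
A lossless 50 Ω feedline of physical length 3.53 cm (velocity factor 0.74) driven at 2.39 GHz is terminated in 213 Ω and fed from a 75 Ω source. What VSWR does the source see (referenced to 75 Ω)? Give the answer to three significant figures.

VSWR ≈ 4.54

λ = v/f = 0.74·c / 2.39 GHz = 0.0929 m
βl = 2π·l/λ = 2π × 0.38 = 137°
tan(βl) = -0.939
Z_in = Z_0·(Z_L + jZ_0·tanβl)/(Z_0 + jZ_L·tanβl) = 23.6 + j47.4 Ω
Γ_s = (Z_in − Z_s)/(Z_in + Z_s) = (-51.4 + j47.4)/(98.6 + j47.4), |Γ_s| = 0.639
VSWR = (1 + |Γ_s|)/(1 − |Γ_s|)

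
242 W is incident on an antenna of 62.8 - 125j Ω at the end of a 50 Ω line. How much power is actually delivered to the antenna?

|Γ| = |(12.8 − j125)/(112.8 − j125)| = 0.746
|Γ|² = 0.557
P_refl = |Γ|²·P_inc = 135 W, P_del = (1 − |Γ|²)·P_inc = 107 W

P_delivered ≈ 107 W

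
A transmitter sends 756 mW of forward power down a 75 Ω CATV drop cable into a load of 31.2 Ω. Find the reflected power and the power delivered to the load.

Γ = (31.2 − 75)/(31.2 + 75) = -0.412
|Γ|² = 0.17
P_refl = |Γ|²·P_inc = 129 mW, P_del = (1 − |Γ|²)·P_inc = 627 mW

P_reflected ≈ 129 mW; P_delivered ≈ 627 mW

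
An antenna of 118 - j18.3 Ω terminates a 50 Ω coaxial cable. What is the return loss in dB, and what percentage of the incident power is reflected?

RL ≈ 7.6 dB; 17.4% of incident power reflected

Γ = (68 − j18.3)/(168 − j18.3), |Γ| = 0.417
RL = −20·log₁₀(0.417) = 7.6 dB
P_refl/P_inc = |Γ|² = 0.174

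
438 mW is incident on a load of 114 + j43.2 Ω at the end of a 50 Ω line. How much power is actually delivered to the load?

|Γ| = |(64 + j43.2)/(164 + j43.2)| = 0.455
|Γ|² = 0.207
P_refl = |Γ|²·P_inc = 90.8 mW, P_del = (1 − |Γ|²)·P_inc = 347 mW

P_delivered ≈ 347 mW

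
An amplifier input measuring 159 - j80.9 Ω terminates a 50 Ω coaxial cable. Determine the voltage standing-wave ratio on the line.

Γ = (Z_L − Z_0)/(Z_L + Z_0) = (109 − j80.9)/(209 − j80.9)
|Γ| = 136/224 = 0.606
VSWR = (1 + |Γ|)/(1 − |Γ|) = 1.61/0.394

VSWR ≈ 4.07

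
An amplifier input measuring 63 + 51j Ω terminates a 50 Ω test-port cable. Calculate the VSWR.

Γ = (Z_L − Z_0)/(Z_L + Z_0) = (13 + j51)/(113 + j51)
|Γ| = 52.6/124 = 0.425
VSWR = (1 + |Γ|)/(1 − |Γ|) = 1.42/0.575

VSWR ≈ 2.48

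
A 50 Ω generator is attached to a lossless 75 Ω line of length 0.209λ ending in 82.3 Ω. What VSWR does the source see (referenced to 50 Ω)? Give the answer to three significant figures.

βl = 2π × 0.209 = 75.2°
tan(βl) = 3.8
Z_in = Z_0·(Z_L + jZ_0·tanβl)/(Z_0 + jZ_L·tanβl) = 69.1 − j3.17 Ω
Γ_s = (Z_in − Z_s)/(Z_in + Z_s) = (19.1 − j3.17)/(119 − j3.17), |Γ_s| = 0.163
VSWR = (1 + |Γ_s|)/(1 − |Γ_s|)

VSWR ≈ 1.39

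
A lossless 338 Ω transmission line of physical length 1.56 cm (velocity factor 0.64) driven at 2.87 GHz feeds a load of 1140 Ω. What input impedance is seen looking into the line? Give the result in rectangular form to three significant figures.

λ = v/f = 0.64·c / 2.87 GHz = 0.0669 m
βl = 2π·l/λ = 2π × 0.233 = 83.9°
tan(βl) = tan(83.9°) = 9.43
Z_in = Z_0·(Z_L + jZ_0·tanβl)/(Z_0 + jZ_L·tanβl)
     = 338·(1140 + j3190)/(338 + j10800)

Z_in ≈ 101 − j32.7 Ω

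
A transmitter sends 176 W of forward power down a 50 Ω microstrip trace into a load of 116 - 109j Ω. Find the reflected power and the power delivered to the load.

|Γ| = |(66 − j109)/(166 − j109)| = 0.642
|Γ|² = 0.412
P_refl = |Γ|²·P_inc = 72.5 W, P_del = (1 − |Γ|²)·P_inc = 104 W

P_reflected ≈ 72.5 W; P_delivered ≈ 104 W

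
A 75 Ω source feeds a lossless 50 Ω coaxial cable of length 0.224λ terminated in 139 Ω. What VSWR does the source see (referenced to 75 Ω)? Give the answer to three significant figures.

βl = 2π × 0.224 = 80.6°
tan(βl) = 6.07
Z_in = Z_0·(Z_L + jZ_0·tanβl)/(Z_0 + jZ_L·tanβl) = 18.4 − j7.15 Ω
Γ_s = (Z_in − Z_s)/(Z_in + Z_s) = (-56.6 − j7.15)/(93.4 − j7.15), |Γ_s| = 0.609
VSWR = (1 + |Γ_s|)/(1 − |Γ_s|)

VSWR ≈ 4.11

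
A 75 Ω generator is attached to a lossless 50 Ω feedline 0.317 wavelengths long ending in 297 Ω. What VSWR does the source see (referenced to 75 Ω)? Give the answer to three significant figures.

VSWR ≈ 8.1

βl = 2π × 0.317 = 114°
tan(βl) = -2.23
Z_in = Z_0·(Z_L + jZ_0·tanβl)/(Z_0 + jZ_L·tanβl) = 10 + j21.6 Ω
Γ_s = (Z_in − Z_s)/(Z_in + Z_s) = (-65 + j21.6)/(85 + j21.6), |Γ_s| = 0.78
VSWR = (1 + |Γ_s|)/(1 − |Γ_s|)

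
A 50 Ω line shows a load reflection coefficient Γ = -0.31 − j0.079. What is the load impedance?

Z_L = Z_0·(1 + Γ)/(1 − Γ) = 50·(0.69 − j0.079)/(1.31 + j0.079)

Z_L ≈ 26.1 − j4.59 Ω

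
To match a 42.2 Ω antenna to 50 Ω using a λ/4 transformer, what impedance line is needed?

Z_qwt ≈ 45.9 Ω

Z_qwt = √(Z_0·R_L) = √(50 × 42.2) = √2110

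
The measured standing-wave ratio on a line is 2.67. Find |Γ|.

|Γ| = (S − 1)/(S + 1) = (2.67 − 1)/(2.67 + 1) = 1.67/3.67

|Γ| ≈ 0.455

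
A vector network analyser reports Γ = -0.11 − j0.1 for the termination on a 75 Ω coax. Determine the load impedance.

Z_L ≈ 59 − j12.1 Ω

Z_L = Z_0·(1 + Γ)/(1 − Γ) = 75·(0.89 − j0.1)/(1.11 + j0.1)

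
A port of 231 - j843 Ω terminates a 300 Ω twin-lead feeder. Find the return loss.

Γ = (-69 − j843)/(531 − j843), |Γ| = 0.849
RL = −20·log₁₀|Γ| = −20·log₁₀(0.849)

RL ≈ 1.42 dB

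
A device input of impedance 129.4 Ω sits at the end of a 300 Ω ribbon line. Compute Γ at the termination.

Γ = (Z_L − Z_0)/(Z_L + Z_0) = (129.4 − 300)/(129.4 + 300) = -170.6/429.4

Γ = -0.397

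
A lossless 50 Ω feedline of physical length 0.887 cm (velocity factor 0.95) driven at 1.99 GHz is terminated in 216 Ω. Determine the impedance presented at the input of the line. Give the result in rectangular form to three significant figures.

Z_in ≈ 61 − j87.5 Ω

λ = v/f = 0.95·c / 1.99 GHz = 0.143 m
βl = 2π·l/λ = 2π × 0.0619 = 22.3°
tan(βl) = tan(22.3°) = 0.41
Z_in = Z_0·(Z_L + jZ_0·tanβl)/(Z_0 + jZ_L·tanβl)
     = 50·(216 + j20.5)/(50 + j88.6)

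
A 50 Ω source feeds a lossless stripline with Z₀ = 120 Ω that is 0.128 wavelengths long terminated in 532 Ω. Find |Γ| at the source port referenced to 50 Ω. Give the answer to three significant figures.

βl = 2π × 0.128 = 46.1°
tan(βl) = 1.04
Z_in = Z_0·(Z_L + jZ_0·tanβl)/(Z_0 + jZ_L·tanβl) = 49.8 − j105 Ω
Γ_s = (Z_in − Z_s)/(Z_in + Z_s) = (-0.182 − j105)/(99.8 − j105), |Γ_s| = 0.724

|Γ| ≈ 0.724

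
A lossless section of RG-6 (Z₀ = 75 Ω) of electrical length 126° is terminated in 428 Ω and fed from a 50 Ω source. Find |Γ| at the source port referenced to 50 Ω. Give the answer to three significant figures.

tan(βl) = -1.38
Z_in = Z_0·(Z_L + jZ_0·tanβl)/(Z_0 + jZ_L·tanβl) = 19.8 + j52 Ω
Γ_s = (Z_in − Z_s)/(Z_in + Z_s) = (-30.2 + j52)/(69.8 + j52), |Γ_s| = 0.691

|Γ| ≈ 0.691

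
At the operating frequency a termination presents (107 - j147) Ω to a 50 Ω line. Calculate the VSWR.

Γ = (Z_L − Z_0)/(Z_L + Z_0) = (57 − j147)/(157 − j147)
|Γ| = 158/215 = 0.733
VSWR = (1 + |Γ|)/(1 − |Γ|) = 1.73/0.267

VSWR ≈ 6.49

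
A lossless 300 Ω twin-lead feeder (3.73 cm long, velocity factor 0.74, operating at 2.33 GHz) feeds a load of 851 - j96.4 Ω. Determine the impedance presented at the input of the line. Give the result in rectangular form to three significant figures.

λ = v/f = 0.74·c / 2.33 GHz = 0.0953 m
βl = 2π·l/λ = 2π × 0.391 = 141°
tan(βl) = tan(141°) = -0.812
Z_in = Z_0·(Z_L + jZ_0·tanβl)/(Z_0 + jZ_L·tanβl)
     = 300·(851 − j340)/(222 − j691)

Z_in ≈ 241 + j292 Ω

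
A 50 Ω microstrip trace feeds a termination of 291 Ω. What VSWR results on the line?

For a purely resistive load, VSWR = R_L/Z_0 or Z_0/R_L (whichever > 1) = 291/50

VSWR ≈ 5.82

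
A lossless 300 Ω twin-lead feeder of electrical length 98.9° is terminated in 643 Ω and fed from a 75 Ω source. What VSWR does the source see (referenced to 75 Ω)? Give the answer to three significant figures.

VSWR ≈ 2.07

tan(βl) = -6.39
Z_in = Z_0·(Z_L + jZ_0·tanβl)/(Z_0 + jZ_L·tanβl) = 143 + j36.6 Ω
Γ_s = (Z_in − Z_s)/(Z_in + Z_s) = (67.6 + j36.6)/(218 + j36.6), |Γ_s| = 0.348
VSWR = (1 + |Γ_s|)/(1 − |Γ_s|)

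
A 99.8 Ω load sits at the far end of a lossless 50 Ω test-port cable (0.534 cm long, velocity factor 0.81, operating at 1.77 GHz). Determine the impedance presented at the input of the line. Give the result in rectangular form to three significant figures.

λ = v/f = 0.81·c / 1.77 GHz = 0.137 m
βl = 2π·l/λ = 2π × 0.0389 = 14°
tan(βl) = tan(14°) = 0.249
Z_in = Z_0·(Z_L + jZ_0·tanβl)/(Z_0 + jZ_L·tanβl)
     = 50·(99.8 + j12.5)/(50 + j24.9)

Z_in ≈ 85 − j29.8 Ω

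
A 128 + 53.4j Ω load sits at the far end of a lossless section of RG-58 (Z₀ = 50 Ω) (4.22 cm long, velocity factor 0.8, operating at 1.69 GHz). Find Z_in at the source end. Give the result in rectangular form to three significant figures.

Z_in ≈ 16.6 + j6.37 Ω

λ = v/f = 0.8·c / 1.69 GHz = 0.142 m
βl = 2π·l/λ = 2π × 0.297 = 107°
tan(βl) = tan(107°) = -3.28
Z_in = Z_0·(Z_L + jZ_0·tanβl)/(Z_0 + jZ_L·tanβl)
     = 50·(128 − j110)/(225 − j419)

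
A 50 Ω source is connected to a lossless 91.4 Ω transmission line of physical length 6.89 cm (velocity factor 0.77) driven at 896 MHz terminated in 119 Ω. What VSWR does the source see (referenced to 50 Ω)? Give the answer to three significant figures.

VSWR ≈ 1.42

λ = v/f = 0.77·c / 896 MHz = 0.258 m
βl = 2π·l/λ = 2π × 0.267 = 96.2°
tan(βl) = -9.19
Z_in = Z_0·(Z_L + jZ_0·tanβl)/(Z_0 + jZ_L·tanβl) = 70.5 + j4.05 Ω
Γ_s = (Z_in − Z_s)/(Z_in + Z_s) = (20.5 + j4.05)/(121 + j4.05), |Γ_s| = 0.174
VSWR = (1 + |Γ_s|)/(1 − |Γ_s|)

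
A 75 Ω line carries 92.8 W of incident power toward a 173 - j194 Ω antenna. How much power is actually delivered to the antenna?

|Γ| = |(98 − j194)/(248 − j194)| = 0.69
|Γ|² = 0.476
P_refl = |Γ|²·P_inc = 44.2 W, P_del = (1 − |Γ|²)·P_inc = 48.6 W

P_delivered ≈ 48.6 W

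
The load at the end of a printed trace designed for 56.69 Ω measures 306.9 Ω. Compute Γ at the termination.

Γ = 0.688

Γ = (Z_L − Z_0)/(Z_L + Z_0) = (306.9 − 56.69)/(306.9 + 56.69) = 250.2/363.6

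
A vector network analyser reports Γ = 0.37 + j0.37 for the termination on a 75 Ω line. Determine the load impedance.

Z_L ≈ 102 + j104 Ω

Z_L = Z_0·(1 + Γ)/(1 − Γ) = 75·(1.37 + j0.37)/(0.63 − j0.37)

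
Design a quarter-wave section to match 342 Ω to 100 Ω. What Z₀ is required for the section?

Z_qwt = √(Z_0·R_L) = √(100 × 342) = √34200

Z_qwt ≈ 185 Ω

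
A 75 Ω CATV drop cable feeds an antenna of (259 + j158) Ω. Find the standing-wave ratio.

VSWR ≈ 4.82

Γ = (Z_L − Z_0)/(Z_L + Z_0) = (184 + j158)/(334 + j158)
|Γ| = 243/369 = 0.656
VSWR = (1 + |Γ|)/(1 − |Γ|) = 1.66/0.344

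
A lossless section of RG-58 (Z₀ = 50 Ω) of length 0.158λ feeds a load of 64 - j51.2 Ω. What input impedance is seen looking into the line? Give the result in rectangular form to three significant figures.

βl = 2π × 0.158 = 56.9°
tan(βl) = tan(56.9°) = 1.53
Z_in = Z_0·(Z_L + jZ_0·tanβl)/(Z_0 + jZ_L·tanβl)
     = 50·(64 + j25.4)/(128 + j98.1)

Z_in ≈ 20.5 − j5.76 Ω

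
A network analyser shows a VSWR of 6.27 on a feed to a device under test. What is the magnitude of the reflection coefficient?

|Γ| = (S − 1)/(S + 1) = (6.27 − 1)/(6.27 + 1) = 5.27/7.27

|Γ| ≈ 0.725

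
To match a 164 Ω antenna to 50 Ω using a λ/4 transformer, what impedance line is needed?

Z_qwt ≈ 90.6 Ω

Z_qwt = √(Z_0·R_L) = √(50 × 164) = √8200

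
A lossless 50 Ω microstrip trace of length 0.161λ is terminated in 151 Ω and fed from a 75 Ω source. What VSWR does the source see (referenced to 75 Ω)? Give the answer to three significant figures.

βl = 2π × 0.161 = 58°
tan(βl) = 1.6
Z_in = Z_0·(Z_L + jZ_0·tanβl)/(Z_0 + jZ_L·tanβl) = 22.1 − j26.7 Ω
Γ_s = (Z_in − Z_s)/(Z_in + Z_s) = (-52.9 − j26.7)/(97.1 − j26.7), |Γ_s| = 0.589
VSWR = (1 + |Γ_s|)/(1 − |Γ_s|)

VSWR ≈ 3.86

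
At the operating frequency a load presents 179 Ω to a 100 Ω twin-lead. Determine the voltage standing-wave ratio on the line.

Γ = (179 − 100)/(179 + 100) = 0.283
VSWR = (1 + 0.283)/(1 − 0.283)

VSWR ≈ 1.79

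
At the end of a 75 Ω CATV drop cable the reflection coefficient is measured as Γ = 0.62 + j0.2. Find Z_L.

Z_L ≈ 234 + j163 Ω

Z_L = Z_0·(1 + Γ)/(1 − Γ) = 75·(1.62 + j0.2)/(0.38 − j0.2)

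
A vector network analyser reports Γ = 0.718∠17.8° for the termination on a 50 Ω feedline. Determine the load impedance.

Z_L ≈ 163 + j148 Ω

Z_L = Z_0·(1 + Γ)/(1 − Γ) = 50·(1.68 + j0.219)/(0.316 − j0.219)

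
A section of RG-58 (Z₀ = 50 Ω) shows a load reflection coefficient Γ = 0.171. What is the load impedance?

Z_L = Z_0·(1 + Γ)/(1 − Γ) = 50·(1.17)/(0.829)

Z_L ≈ 70.6 Ω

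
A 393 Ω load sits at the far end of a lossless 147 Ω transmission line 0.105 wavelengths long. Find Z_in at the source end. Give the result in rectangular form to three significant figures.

βl = 2π × 0.105 = 37.8°
tan(βl) = tan(37.8°) = 0.776
Z_in = Z_0·(Z_L + jZ_0·tanβl)/(Z_0 + jZ_L·tanβl)
     = 147·(393 + j114)/(147 + j305)

Z_in ≈ 119 − j132 Ω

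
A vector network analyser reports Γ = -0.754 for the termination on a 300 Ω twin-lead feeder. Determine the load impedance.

Z_L = Z_0·(1 + Γ)/(1 − Γ) = 300·(0.246)/(1.75)

Z_L ≈ 42.1 Ω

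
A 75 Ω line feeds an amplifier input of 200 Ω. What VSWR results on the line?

VSWR ≈ 2.67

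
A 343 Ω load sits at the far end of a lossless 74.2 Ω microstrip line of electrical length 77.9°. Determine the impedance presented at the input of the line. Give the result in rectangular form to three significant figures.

tan(βl) = tan(77.9°) = 4.66
Z_in = Z_0·(Z_L + jZ_0·tanβl)/(Z_0 + jZ_L·tanβl)
     = 74.2·(343 + j346)/(74.2 + j1600)

Z_in ≈ 16.8 − j15.1 Ω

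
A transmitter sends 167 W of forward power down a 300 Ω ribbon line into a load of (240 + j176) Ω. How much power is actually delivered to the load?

|Γ| = |(-60 + j176)/(540 + j176)| = 0.327
|Γ|² = 0.107
P_refl = |Γ|²·P_inc = 17.9 W, P_del = (1 − |Γ|²)·P_inc = 149 W

P_delivered ≈ 149 W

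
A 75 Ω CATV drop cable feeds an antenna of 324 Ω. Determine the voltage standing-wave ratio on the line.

VSWR ≈ 4.32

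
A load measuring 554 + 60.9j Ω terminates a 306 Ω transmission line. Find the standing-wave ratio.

VSWR ≈ 1.84

Γ = (Z_L − Z_0)/(Z_L + Z_0) = (248 + j60.9)/(860 + j60.9)
|Γ| = 255/862 = 0.296
VSWR = (1 + |Γ|)/(1 − |Γ|) = 1.3/0.704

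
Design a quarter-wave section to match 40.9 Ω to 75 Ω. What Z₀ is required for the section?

Z_qwt = √(Z_0·R_L) = √(75 × 40.9) = √3068

Z_qwt ≈ 55.4 Ω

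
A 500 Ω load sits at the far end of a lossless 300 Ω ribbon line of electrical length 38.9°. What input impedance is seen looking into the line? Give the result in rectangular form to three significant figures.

tan(βl) = tan(38.9°) = 0.807
Z_in = Z_0·(Z_L + jZ_0·tanβl)/(Z_0 + jZ_L·tanβl)
     = 300·(500 + j242)/(300 + j403)

Z_in ≈ 294 − j153 Ω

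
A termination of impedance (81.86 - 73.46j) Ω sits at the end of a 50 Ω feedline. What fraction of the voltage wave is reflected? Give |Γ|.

Γ = (Z_L − Z_0)/(Z_L + Z_0) = (31.86 − j73.46)/(131.9 − j73.46)
|Γ| = 80.1/151

|Γ| ≈ 0.53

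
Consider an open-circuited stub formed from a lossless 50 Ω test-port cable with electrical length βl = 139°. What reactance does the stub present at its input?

tan(βl) = -0.869
For an open-circuited stub, Z_in = −jZ_0·cot(βl) = −jZ_0/tan(βl)

X_in ≈ 57.5 Ω (inductive)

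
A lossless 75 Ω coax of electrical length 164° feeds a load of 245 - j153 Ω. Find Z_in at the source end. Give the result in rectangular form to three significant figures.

tan(βl) = tan(164°) = -0.287
Z_in = Z_0·(Z_L + jZ_0·tanβl)/(Z_0 + jZ_L·tanβl)
     = 75·(245 − j175)/(31.1 − j70.3)

Z_in ≈ 253 + j150 Ω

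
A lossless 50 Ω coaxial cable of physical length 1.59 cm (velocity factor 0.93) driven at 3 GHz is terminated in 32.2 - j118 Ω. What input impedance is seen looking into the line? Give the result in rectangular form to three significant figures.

λ = v/f = 0.93·c / 3 GHz = 0.093 m
βl = 2π·l/λ = 2π × 0.171 = 61.5°
tan(βl) = tan(61.5°) = 1.85
Z_in = Z_0·(Z_L + jZ_0·tanβl)/(Z_0 + jZ_L·tanβl)
     = 50·(32.2 − j25.7)/(268 + j59.4)

Z_in ≈ 4.71 − j5.85 Ω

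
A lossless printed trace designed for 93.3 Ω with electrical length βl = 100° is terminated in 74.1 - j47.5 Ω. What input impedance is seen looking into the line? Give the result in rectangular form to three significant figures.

Z_in ≈ 103 + j59.6 Ω

tan(βl) = tan(100°) = -5.67
Z_in = Z_0·(Z_L + jZ_0·tanβl)/(Z_0 + jZ_L·tanβl)
     = 93.3·(74.1 − j577)/(-176 − j420)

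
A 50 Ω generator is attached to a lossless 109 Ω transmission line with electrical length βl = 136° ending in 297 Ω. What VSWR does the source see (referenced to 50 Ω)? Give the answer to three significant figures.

VSWR ≈ 3.89

tan(βl) = -0.966
Z_in = Z_0·(Z_L + jZ_0·tanβl)/(Z_0 + jZ_L·tanβl) = 72.4 + j85.3 Ω
Γ_s = (Z_in − Z_s)/(Z_in + Z_s) = (22.4 + j85.3)/(122 + j85.3), |Γ_s| = 0.591
VSWR = (1 + |Γ_s|)/(1 − |Γ_s|)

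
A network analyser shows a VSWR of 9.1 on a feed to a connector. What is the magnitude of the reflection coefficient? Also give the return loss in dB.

|Γ| ≈ 0.802; return loss ≈ 1.92 dB

|Γ| = (S − 1)/(S + 1) = (9.1 − 1)/(9.1 + 1) = 8.1/10.1
RL = −20·log₁₀|Γ| = −20·log₁₀(0.802)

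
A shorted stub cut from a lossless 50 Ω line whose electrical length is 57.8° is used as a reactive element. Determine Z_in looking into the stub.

Z_in ≈ +j79.4 Ω

tan(βl) = 1.59
For a shorted stub, Z_in = jZ_0·tan(βl)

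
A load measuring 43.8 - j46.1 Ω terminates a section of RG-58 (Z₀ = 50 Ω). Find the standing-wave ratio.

VSWR ≈ 2.6

Γ = (Z_L − Z_0)/(Z_L + Z_0) = (-6.2 − j46.1)/(93.8 − j46.1)
|Γ| = 46.5/105 = 0.445
VSWR = (1 + |Γ|)/(1 − |Γ|) = 1.45/0.555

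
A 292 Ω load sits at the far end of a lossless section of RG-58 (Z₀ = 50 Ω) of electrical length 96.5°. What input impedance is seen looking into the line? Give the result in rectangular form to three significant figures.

Z_in ≈ 8.67 + j5.53 Ω

tan(βl) = tan(96.5°) = -8.78
Z_in = Z_0·(Z_L + jZ_0·tanβl)/(Z_0 + jZ_L·tanβl)
     = 50·(292 − j439)/(50 − j2560)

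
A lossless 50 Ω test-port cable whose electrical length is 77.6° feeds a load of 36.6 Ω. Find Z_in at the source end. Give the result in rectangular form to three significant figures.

tan(βl) = tan(77.6°) = 4.55
Z_in = Z_0·(Z_L + jZ_0·tanβl)/(Z_0 + jZ_L·tanβl)
     = 50·(36.6 + j227)/(50 + j166)

Z_in ≈ 65.7 + j8.74 Ω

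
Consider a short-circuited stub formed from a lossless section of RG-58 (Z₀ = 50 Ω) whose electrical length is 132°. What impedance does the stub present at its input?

Z_in ≈ −j55.5 Ω

tan(βl) = -1.11
For a short-circuited stub, Z_in = jZ_0·tan(βl)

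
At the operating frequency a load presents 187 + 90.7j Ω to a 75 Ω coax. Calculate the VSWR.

Γ = (Z_L − Z_0)/(Z_L + Z_0) = (112 + j90.7)/(262 + j90.7)
|Γ| = 144/277 = 0.52
VSWR = (1 + |Γ|)/(1 − |Γ|) = 1.52/0.48

VSWR ≈ 3.17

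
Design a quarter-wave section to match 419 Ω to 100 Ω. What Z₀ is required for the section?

Z_qwt = √(Z_0·R_L) = √(100 × 419) = √41900

Z_qwt ≈ 205 Ω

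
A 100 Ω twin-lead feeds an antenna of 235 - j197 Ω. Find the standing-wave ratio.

Γ = (Z_L − Z_0)/(Z_L + Z_0) = (135 − j197)/(335 − j197)
|Γ| = 239/389 = 0.615
VSWR = (1 + |Γ|)/(1 − |Γ|) = 1.61/0.385

VSWR ≈ 4.19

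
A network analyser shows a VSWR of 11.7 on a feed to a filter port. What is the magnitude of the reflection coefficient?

|Γ| = (S − 1)/(S + 1) = (11.7 − 1)/(11.7 + 1) = 10.7/12.7

|Γ| ≈ 0.843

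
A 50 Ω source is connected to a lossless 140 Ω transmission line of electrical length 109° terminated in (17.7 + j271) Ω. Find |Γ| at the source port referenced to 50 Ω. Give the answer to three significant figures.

tan(βl) = -2.9
Z_in = Z_0·(Z_L + jZ_0·tanβl)/(Z_0 + jZ_L·tanβl) = 3.8 − j20.3 Ω
Γ_s = (Z_in − Z_s)/(Z_in + Z_s) = (-46.2 − j20.3)/(53.8 − j20.3), |Γ_s| = 0.878

|Γ| ≈ 0.878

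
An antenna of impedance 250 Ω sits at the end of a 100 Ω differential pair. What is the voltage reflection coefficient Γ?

Γ = 0.429

Γ = (Z_L − Z_0)/(Z_L + Z_0) = (250 − 100)/(250 + 100) = 150/350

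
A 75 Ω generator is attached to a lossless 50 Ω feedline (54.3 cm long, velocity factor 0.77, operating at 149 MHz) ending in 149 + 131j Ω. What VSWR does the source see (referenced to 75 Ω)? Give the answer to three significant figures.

λ = v/f = 0.77·c / 149 MHz = 1.55 m
βl = 2π·l/λ = 2π × 0.35 = 126°
tan(βl) = -1.37
Z_in = Z_0·(Z_L + jZ_0·tanβl)/(Z_0 + jZ_L·tanβl) = 11.4 + j23.7 Ω
Γ_s = (Z_in − Z_s)/(Z_in + Z_s) = (-63.6 + j23.7)/(86.4 + j23.7), |Γ_s| = 0.758
VSWR = (1 + |Γ_s|)/(1 − |Γ_s|)

VSWR ≈ 7.28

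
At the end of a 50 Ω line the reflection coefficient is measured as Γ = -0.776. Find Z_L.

Z_L = Z_0·(1 + Γ)/(1 − Γ) = 50·(0.224)/(1.78)

Z_L ≈ 6.31 Ω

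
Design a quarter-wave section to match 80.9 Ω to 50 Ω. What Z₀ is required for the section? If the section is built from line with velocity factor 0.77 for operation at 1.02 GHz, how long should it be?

Z_qwt ≈ 63.6 Ω; length ≈ 5.66 cm

Z_qwt = √(Z_0·R_L) = √(50 × 80.9) = √4045
λ = 0.77·c/f = 0.226 m, so l = λ/4 = 0.0566 m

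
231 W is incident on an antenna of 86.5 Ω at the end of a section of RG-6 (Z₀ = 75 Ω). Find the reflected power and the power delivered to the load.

P_reflected ≈ 1.17 W; P_delivered ≈ 230 W

Γ = (86.5 − 75)/(86.5 + 75) = 0.0712
|Γ|² = 0.00507
P_refl = |Γ|²·P_inc = 1.17 W, P_del = (1 − |Γ|²)·P_inc = 230 W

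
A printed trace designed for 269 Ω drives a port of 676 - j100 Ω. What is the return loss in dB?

RL ≈ 7.11 dB

Γ = (407 − j100)/(945 − j100), |Γ| = 0.441
RL = −20·log₁₀|Γ| = −20·log₁₀(0.441)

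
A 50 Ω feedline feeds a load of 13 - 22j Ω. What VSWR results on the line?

Γ = (Z_L − Z_0)/(Z_L + Z_0) = (-37 − j22)/(63 − j22)
|Γ| = 43/66.7 = 0.645
VSWR = (1 + |Γ|)/(1 − |Γ|) = 1.65/0.355

VSWR ≈ 4.64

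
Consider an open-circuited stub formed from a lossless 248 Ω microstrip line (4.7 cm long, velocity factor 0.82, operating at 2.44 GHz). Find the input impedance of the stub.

Z_in ≈ +j1150 Ω

λ = v/f = 0.82·c / 2.44 GHz = 0.101 m
βl = 2π·l/λ = 2π × 0.466 = 168°
tan(βl) = -0.216
For an open-circuited stub, Z_in = −jZ_0·cot(βl) = −jZ_0/tan(βl)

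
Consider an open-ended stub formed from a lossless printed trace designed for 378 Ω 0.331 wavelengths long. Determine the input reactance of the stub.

X_in ≈ 211 Ω (inductive)

βl = 2π × 0.331 = 119°
tan(βl) = -1.79
For an open-ended stub, Z_in = −jZ_0·cot(βl) = −jZ_0/tan(βl)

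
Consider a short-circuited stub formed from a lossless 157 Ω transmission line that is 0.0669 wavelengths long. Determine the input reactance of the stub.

X_in ≈ 70.2 Ω (inductive)

βl = 2π × 0.0669 = 24.1°
tan(βl) = 0.447
For a short-circuited stub, Z_in = jZ_0·tan(βl)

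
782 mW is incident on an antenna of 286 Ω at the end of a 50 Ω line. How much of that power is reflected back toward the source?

Γ = (286 − 50)/(286 + 50) = 0.702
|Γ|² = 0.493
P_refl = |Γ|²·P_inc = 386 mW, P_del = (1 − |Γ|²)·P_inc = 396 mW

P_reflected ≈ 386 mW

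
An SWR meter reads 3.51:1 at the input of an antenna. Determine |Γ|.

|Γ| ≈ 0.557

|Γ| = (S − 1)/(S + 1) = (3.51 − 1)/(3.51 + 1) = 2.51/4.51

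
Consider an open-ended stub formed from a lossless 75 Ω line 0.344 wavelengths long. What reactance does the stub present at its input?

βl = 2π × 0.344 = 124°
tan(βl) = -1.49
For an open-ended stub, Z_in = −jZ_0·cot(βl) = −jZ_0/tan(βl)

X_in ≈ 50.3 Ω (inductive)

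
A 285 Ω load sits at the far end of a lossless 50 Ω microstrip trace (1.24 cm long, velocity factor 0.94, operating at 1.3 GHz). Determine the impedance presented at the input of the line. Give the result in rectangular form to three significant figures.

Z_in ≈ 58.3 − j106 Ω

λ = v/f = 0.94·c / 1.3 GHz = 0.217 m
βl = 2π·l/λ = 2π × 0.0572 = 20.6°
tan(βl) = tan(20.6°) = 0.375
Z_in = Z_0·(Z_L + jZ_0·tanβl)/(Z_0 + jZ_L·tanβl)
     = 50·(285 + j18.8)/(50 + j107)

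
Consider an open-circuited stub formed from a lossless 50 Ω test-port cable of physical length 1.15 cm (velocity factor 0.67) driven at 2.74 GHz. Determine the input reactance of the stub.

λ = v/f = 0.67·c / 2.74 GHz = 0.0734 m
βl = 2π·l/λ = 2π × 0.157 = 56.4°
tan(βl) = 1.51
For an open-circuited stub, Z_in = −jZ_0·cot(βl) = −jZ_0/tan(βl)

X_in ≈ -33.2 Ω (capacitive)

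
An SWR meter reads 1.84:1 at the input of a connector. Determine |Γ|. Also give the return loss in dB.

|Γ| = (S − 1)/(S + 1) = (1.84 − 1)/(1.84 + 1) = 0.84/2.84
RL = −20·log₁₀|Γ| = −20·log₁₀(0.296)

|Γ| ≈ 0.296; return loss ≈ 10.6 dB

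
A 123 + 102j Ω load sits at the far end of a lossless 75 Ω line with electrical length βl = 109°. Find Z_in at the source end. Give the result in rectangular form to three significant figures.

Z_in ≈ 24.6 + j0.267 Ω

tan(βl) = tan(109°) = -2.9
Z_in = Z_0·(Z_L + jZ_0·tanβl)/(Z_0 + jZ_L·tanβl)
     = 75·(123 − j116)/(371 − j357)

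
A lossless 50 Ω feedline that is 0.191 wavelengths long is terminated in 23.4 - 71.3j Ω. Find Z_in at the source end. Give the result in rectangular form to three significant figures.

βl = 2π × 0.191 = 68.8°
tan(βl) = tan(68.8°) = 2.57
Z_in = Z_0·(Z_L + jZ_0·tanβl)/(Z_0 + jZ_L·tanβl)
     = 50·(23.4 + j57.3)/(233 + j60.2)

Z_in ≈ 7.67 + j10.3 Ω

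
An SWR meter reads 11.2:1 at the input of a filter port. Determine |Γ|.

|Γ| = (S − 1)/(S + 1) = (11.2 − 1)/(11.2 + 1) = 10.2/12.2

|Γ| ≈ 0.836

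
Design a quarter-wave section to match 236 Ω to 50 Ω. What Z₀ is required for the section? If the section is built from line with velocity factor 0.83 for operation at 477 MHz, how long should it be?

Z_qwt ≈ 109 Ω; length ≈ 13.1 cm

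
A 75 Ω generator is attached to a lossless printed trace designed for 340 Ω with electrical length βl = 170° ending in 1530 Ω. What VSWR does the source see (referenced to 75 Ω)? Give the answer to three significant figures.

VSWR ≈ 19.8

tan(βl) = -0.176
Z_in = Z_0·(Z_L + jZ_0·tanβl)/(Z_0 + jZ_L·tanβl) = 968 + j708 Ω
Γ_s = (Z_in − Z_s)/(Z_in + Z_s) = (893 + j708)/(1040 + j708), |Γ_s| = 0.904
VSWR = (1 + |Γ_s|)/(1 − |Γ_s|)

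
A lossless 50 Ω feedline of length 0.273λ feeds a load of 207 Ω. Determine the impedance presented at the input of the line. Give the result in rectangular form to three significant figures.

Z_in ≈ 12.3 + j6.84 Ω

βl = 2π × 0.273 = 98.3°
tan(βl) = tan(98.3°) = -6.87
Z_in = Z_0·(Z_L + jZ_0·tanβl)/(Z_0 + jZ_L·tanβl)
     = 50·(207 − j344)/(50 − j1420)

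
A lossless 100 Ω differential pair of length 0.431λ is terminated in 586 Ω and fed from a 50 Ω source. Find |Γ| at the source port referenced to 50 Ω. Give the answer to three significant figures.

βl = 2π × 0.431 = 155°
tan(βl) = -0.463
Z_in = Z_0·(Z_L + jZ_0·tanβl)/(Z_0 + jZ_L·tanβl) = 85.1 + j185 Ω
Γ_s = (Z_in − Z_s)/(Z_in + Z_s) = (35.1 + j185)/(135 + j185), |Γ_s| = 0.821

|Γ| ≈ 0.821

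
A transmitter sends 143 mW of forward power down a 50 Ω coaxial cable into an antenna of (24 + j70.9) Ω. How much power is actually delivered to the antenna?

|Γ| = |(-26 + j70.9)/(74 + j70.9)| = 0.737
|Γ|² = 0.543
P_refl = |Γ|²·P_inc = 77.6 mW, P_del = (1 − |Γ|²)·P_inc = 65.4 mW

P_delivered ≈ 65.4 mW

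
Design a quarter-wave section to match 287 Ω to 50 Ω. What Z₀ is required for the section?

Z_qwt ≈ 120 Ω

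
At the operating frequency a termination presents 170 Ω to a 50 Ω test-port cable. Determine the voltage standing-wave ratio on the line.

VSWR ≈ 3.4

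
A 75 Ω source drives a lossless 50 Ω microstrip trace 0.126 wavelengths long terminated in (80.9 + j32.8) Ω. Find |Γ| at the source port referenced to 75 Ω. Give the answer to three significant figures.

βl = 2π × 0.126 = 45.4°
tan(βl) = 1.01
Z_in = Z_0·(Z_L + jZ_0·tanβl)/(Z_0 + jZ_L·tanβl) = 58.6 − j37.4 Ω
Γ_s = (Z_in − Z_s)/(Z_in + Z_s) = (-16.4 − j37.4)/(134 − j37.4), |Γ_s| = 0.294

|Γ| ≈ 0.294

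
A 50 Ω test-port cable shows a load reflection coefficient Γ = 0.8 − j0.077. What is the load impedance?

Z_L ≈ 385 − j168 Ω

Z_L = Z_0·(1 + Γ)/(1 − Γ) = 50·(1.8 − j0.077)/(0.2 + j0.077)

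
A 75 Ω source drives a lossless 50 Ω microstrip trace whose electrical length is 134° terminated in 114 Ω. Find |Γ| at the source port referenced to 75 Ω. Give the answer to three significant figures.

tan(βl) = -1.04
Z_in = Z_0·(Z_L + jZ_0·tanβl)/(Z_0 + jZ_L·tanβl) = 35.9 + j33.1 Ω
Γ_s = (Z_in − Z_s)/(Z_in + Z_s) = (-39.1 + j33.1)/(111 + j33.1), |Γ_s| = 0.442

|Γ| ≈ 0.442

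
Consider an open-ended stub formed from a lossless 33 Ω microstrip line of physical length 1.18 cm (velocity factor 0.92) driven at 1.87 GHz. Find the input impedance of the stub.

λ = v/f = 0.92·c / 1.87 GHz = 0.148 m
βl = 2π·l/λ = 2π × 0.0799 = 28.8°
tan(βl) = 0.549
For an open-ended stub, Z_in = −jZ_0·cot(βl) = −jZ_0/tan(βl)

Z_in ≈ −j60.1 Ω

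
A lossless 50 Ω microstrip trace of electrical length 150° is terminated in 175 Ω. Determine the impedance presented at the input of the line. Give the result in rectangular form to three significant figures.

tan(βl) = tan(150°) = -0.577
Z_in = Z_0·(Z_L + jZ_0·tanβl)/(Z_0 + jZ_L·tanβl)
     = 50·(175 − j28.9)/(50 − j101)

Z_in ≈ 45.9 + j63.9 Ω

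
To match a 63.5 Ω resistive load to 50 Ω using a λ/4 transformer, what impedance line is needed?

Z_qwt ≈ 56.3 Ω

Z_qwt = √(Z_0·R_L) = √(50 × 63.5) = √3175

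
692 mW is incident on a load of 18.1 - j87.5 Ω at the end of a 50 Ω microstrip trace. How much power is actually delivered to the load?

|Γ| = |(-31.9 − j87.5)/(68.1 − j87.5)| = 0.84
|Γ|² = 0.706
P_refl = |Γ|²·P_inc = 488 mW, P_del = (1 − |Γ|²)·P_inc = 204 mW

P_delivered ≈ 204 mW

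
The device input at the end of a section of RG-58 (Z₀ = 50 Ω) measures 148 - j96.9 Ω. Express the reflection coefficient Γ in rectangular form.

Γ = (Z_L − Z_0)/(Z_L + Z_0) = (98 − j96.9)/(198 − j96.9)

Γ ≈ 0.593 − j0.199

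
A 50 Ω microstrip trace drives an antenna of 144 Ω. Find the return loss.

Γ = (144 − 50)/(144 + 50) = 0.485
RL = −20·log₁₀|Γ| = −20·log₁₀(0.485)

RL ≈ 6.29 dB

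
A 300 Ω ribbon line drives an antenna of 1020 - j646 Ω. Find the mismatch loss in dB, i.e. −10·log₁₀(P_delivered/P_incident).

Γ = (720 − j646)/(1320 − j646), |Γ| = 0.658
|Γ|² = 0.433, so P_del/P_inc = 1 − |Γ|² = 0.567
ML = −10·log₁₀(1 − |Γ|²)

mismatch loss ≈ 2.47 dB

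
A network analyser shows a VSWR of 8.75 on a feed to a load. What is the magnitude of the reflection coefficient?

|Γ| = (S − 1)/(S + 1) = (8.75 − 1)/(8.75 + 1) = 7.75/9.75

|Γ| ≈ 0.795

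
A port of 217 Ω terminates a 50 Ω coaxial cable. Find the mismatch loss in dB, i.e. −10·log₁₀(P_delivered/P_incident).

Γ = (217 − 50)/(217 + 50) = 0.625
|Γ|² = 0.391, so P_del/P_inc = 1 − |Γ|² = 0.609
ML = −10·log₁₀(1 − |Γ|²)

mismatch loss ≈ 2.16 dB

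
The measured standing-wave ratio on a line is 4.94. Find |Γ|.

|Γ| ≈ 0.663

|Γ| = (S − 1)/(S + 1) = (4.94 − 1)/(4.94 + 1) = 3.94/5.94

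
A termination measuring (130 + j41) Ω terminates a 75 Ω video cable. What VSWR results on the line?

VSWR ≈ 1.98

Γ = (Z_L − Z_0)/(Z_L + Z_0) = (55 + j41)/(205 + j41)
|Γ| = 68.6/209 = 0.328
VSWR = (1 + |Γ|)/(1 − |Γ|) = 1.33/0.672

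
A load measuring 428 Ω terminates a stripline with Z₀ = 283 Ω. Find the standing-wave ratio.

Γ = (428 − 283)/(428 + 283) = 0.204
VSWR = (1 + 0.204)/(1 − 0.204)

VSWR ≈ 1.51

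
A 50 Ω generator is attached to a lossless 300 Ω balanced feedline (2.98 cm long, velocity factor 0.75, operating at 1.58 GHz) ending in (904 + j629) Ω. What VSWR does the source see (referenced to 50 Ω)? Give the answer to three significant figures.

λ = v/f = 0.75·c / 1.58 GHz = 0.142 m
βl = 2π·l/λ = 2π × 0.209 = 75.3°
tan(βl) = 3.82
Z_in = Z_0·(Z_L + jZ_0·tanβl)/(Z_0 + jZ_L·tanβl) = 77.6 − j126 Ω
Γ_s = (Z_in − Z_s)/(Z_in + Z_s) = (27.6 − j126)/(128 − j126), |Γ_s| = 0.719
VSWR = (1 + |Γ_s|)/(1 − |Γ_s|)

VSWR ≈ 6.11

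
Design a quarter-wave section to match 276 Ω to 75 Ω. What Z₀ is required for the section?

Z_qwt ≈ 144 Ω

Z_qwt = √(Z_0·R_L) = √(75 × 276) = √20700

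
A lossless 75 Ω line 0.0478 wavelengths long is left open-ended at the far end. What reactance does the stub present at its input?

X_in ≈ -242 Ω (capacitive)

βl = 2π × 0.0478 = 17.2°
tan(βl) = 0.31
For an open-ended stub, Z_in = −jZ_0·cot(βl) = −jZ_0/tan(βl)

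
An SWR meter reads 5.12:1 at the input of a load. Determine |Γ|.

|Γ| = (S − 1)/(S + 1) = (5.12 − 1)/(5.12 + 1) = 4.12/6.12

|Γ| ≈ 0.673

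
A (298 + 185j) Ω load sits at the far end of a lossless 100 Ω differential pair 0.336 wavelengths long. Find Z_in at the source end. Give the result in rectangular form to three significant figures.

βl = 2π × 0.336 = 121°
tan(βl) = tan(121°) = -1.67
Z_in = Z_0·(Z_L + jZ_0·tanβl)/(Z_0 + jZ_L·tanβl)
     = 100·(298 + j18.3)/(408 − j497)

Z_in ≈ 27.2 + j37.6 Ω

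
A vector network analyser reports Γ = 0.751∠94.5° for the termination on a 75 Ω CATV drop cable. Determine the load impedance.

Z_L = Z_0·(1 + Γ)/(1 − Γ) = 75·(0.941 + j0.749)/(1.06 − j0.749)

Z_L ≈ 19.4 + j66.8 Ω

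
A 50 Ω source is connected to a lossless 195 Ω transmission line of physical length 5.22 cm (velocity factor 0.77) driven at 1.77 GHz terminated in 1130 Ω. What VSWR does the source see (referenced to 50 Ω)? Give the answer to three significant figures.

VSWR ≈ 15.5

λ = v/f = 0.77·c / 1.77 GHz = 0.131 m
βl = 2π·l/λ = 2π × 0.4 = 144°
tan(βl) = -0.727
Z_in = Z_0·(Z_L + jZ_0·tanβl)/(Z_0 + jZ_L·tanβl) = 92.2 + j246 Ω
Γ_s = (Z_in − Z_s)/(Z_in + Z_s) = (42.2 + j246)/(142 + j246), |Γ_s| = 0.879
VSWR = (1 + |Γ_s|)/(1 − |Γ_s|)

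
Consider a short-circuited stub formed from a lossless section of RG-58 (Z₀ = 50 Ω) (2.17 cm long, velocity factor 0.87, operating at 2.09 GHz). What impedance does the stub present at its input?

Z_in ≈ +j96.3 Ω

λ = v/f = 0.87·c / 2.09 GHz = 0.125 m
βl = 2π·l/λ = 2π × 0.174 = 62.6°
tan(βl) = 1.93
For a short-circuited stub, Z_in = jZ_0·tan(βl)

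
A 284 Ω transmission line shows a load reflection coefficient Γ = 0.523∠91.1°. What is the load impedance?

Z_L = Z_0·(1 + Γ)/(1 − Γ) = 284·(0.99 + j0.523)/(1.01 − j0.523)

Z_L ≈ 159 + j230 Ω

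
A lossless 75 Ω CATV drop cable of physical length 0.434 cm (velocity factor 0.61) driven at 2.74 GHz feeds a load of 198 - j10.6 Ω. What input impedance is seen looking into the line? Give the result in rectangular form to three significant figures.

λ = v/f = 0.61·c / 2.74 GHz = 0.0668 m
βl = 2π·l/λ = 2π × 0.065 = 23.4°
tan(βl) = tan(23.4°) = 0.433
Z_in = Z_0·(Z_L + jZ_0·tanβl)/(Z_0 + jZ_L·tanβl)
     = 75·(198 + j21.8)/(79.6 + j85.7)

Z_in ≈ 96.7 − j83.5 Ω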